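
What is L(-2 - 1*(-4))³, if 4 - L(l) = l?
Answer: 8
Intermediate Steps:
L(l) = 4 - l
L(-2 - 1*(-4))³ = (4 - (-2 - 1*(-4)))³ = (4 - (-2 + 4))³ = (4 - 1*2)³ = (4 - 2)³ = 2³ = 8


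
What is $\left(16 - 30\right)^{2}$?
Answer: $196$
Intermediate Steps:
$\left(16 - 30\right)^{2} = \left(-14\right)^{2} = 196$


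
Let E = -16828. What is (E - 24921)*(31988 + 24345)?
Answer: -2351846417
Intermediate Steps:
(E - 24921)*(31988 + 24345) = (-16828 - 24921)*(31988 + 24345) = -41749*56333 = -2351846417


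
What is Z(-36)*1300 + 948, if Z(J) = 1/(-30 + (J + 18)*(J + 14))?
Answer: 174134/183 ≈ 951.55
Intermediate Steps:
Z(J) = 1/(-30 + (14 + J)*(18 + J)) (Z(J) = 1/(-30 + (18 + J)*(14 + J)) = 1/(-30 + (14 + J)*(18 + J)))
Z(-36)*1300 + 948 = 1300/(222 + (-36)**2 + 32*(-36)) + 948 = 1300/(222 + 1296 - 1152) + 948 = 1300/366 + 948 = (1/366)*1300 + 948 = 650/183 + 948 = 174134/183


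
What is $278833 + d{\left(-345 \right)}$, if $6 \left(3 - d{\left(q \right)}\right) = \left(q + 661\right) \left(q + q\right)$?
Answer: $315176$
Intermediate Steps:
$d{\left(q \right)} = 3 - \frac{q \left(661 + q\right)}{3}$ ($d{\left(q \right)} = 3 - \frac{\left(q + 661\right) \left(q + q\right)}{6} = 3 - \frac{\left(661 + q\right) 2 q}{6} = 3 - \frac{2 q \left(661 + q\right)}{6} = 3 - \frac{q \left(661 + q\right)}{3}$)
$278833 + d{\left(-345 \right)} = 278833 - \left(-76018 + 39675\right) = 278833 + \left(3 + 76015 - 39675\right) = 278833 + 36343 = 315176$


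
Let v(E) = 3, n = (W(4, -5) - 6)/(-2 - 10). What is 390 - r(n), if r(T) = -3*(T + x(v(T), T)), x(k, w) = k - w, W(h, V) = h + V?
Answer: 399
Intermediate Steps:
W(h, V) = V + h
n = 7/12 (n = ((-5 + 4) - 6)/(-2 - 10) = (-1 - 6)/(-12) = -7*(-1/12) = 7/12 ≈ 0.58333)
r(T) = -9 (r(T) = -3*(T + (3 - T)) = -3*3 = -9)
390 - r(n) = 390 - 1*(-9) = 390 + 9 = 399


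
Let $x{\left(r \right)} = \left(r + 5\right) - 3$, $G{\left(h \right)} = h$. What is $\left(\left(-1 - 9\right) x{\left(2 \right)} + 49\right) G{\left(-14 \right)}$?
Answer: $-126$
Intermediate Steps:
$x{\left(r \right)} = 2 + r$ ($x{\left(r \right)} = \left(5 + r\right) - 3 = 2 + r$)
$\left(\left(-1 - 9\right) x{\left(2 \right)} + 49\right) G{\left(-14 \right)} = \left(\left(-1 - 9\right) \left(2 + 2\right) + 49\right) \left(-14\right) = \left(\left(-10\right) 4 + 49\right) \left(-14\right) = \left(-40 + 49\right) \left(-14\right) = 9 \left(-14\right) = -126$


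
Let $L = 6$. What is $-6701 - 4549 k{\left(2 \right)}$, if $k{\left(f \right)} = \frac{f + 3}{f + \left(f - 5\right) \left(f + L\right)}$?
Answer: $- \frac{124677}{22} \approx -5667.1$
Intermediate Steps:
$k{\left(f \right)} = \frac{3 + f}{f + \left(-5 + f\right) \left(6 + f\right)}$ ($k{\left(f \right)} = \frac{f + 3}{f + \left(f - 5\right) \left(f + 6\right)} = \frac{3 + f}{f + \left(-5 + f\right) \left(6 + f\right)}$)
$-6701 - 4549 k{\left(2 \right)} = -6701 - 4549 \frac{3 + 2}{-30 + 2^{2} + 2 \cdot 2} = -6701 - 4549 \frac{1}{-30 + 4 + 4} \cdot 5 = -6701 - 4549 \frac{1}{-22} \cdot 5 = -6701 - 4549 \left(\left(- \frac{1}{22}\right) 5\right) = -6701 - - \frac{22745}{22} = -6701 + \frac{22745}{22} = - \frac{124677}{22}$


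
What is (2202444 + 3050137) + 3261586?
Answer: 8514167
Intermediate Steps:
(2202444 + 3050137) + 3261586 = 5252581 + 3261586 = 8514167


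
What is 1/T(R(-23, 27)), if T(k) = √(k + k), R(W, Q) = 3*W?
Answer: -I*√138/138 ≈ -0.085126*I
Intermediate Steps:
T(k) = √2*√k (T(k) = √(2*k) = √2*√k)
1/T(R(-23, 27)) = 1/(√2*√(3*(-23))) = 1/(√2*√(-69)) = 1/(√2*(I*√69)) = 1/(I*√138) = -I*√138/138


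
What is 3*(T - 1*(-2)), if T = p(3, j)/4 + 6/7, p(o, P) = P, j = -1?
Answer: 219/28 ≈ 7.8214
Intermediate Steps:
T = 17/28 (T = -1/4 + 6/7 = 17/28 ≈ 0.60714)
3*(T - 1*(-2)) = 3*(17/28 - 1*(-2)) = 3*(17/28 + 2) = 3*(73/28) = 219/28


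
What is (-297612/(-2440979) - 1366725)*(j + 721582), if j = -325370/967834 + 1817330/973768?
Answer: -567189440796857773204892924043/575122588496610812 ≈ -9.8621e+11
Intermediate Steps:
j = 360509717265/235611444628 (j = -325370*1/967834 + 1817330*(1/973768) = -162685/483917 + 908665/486884 = 360509717265/235611444628 ≈ 1.5301)
(-297612/(-2440979) - 1366725)*(j + 721582) = (-297612/(-2440979) - 1366725)*(360509717265/235611444628 + 721582) = (-297612*(-1/2440979) - 1366725)*(170013337947278761/235611444628) = (297612/2440979 - 1366725)*(170013337947278761/235611444628) = -3336146726163/2440979*170013337947278761/235611444628 = -567189440796857773204892924043/575122588496610812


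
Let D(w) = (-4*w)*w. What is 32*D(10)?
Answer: -12800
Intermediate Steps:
D(w) = -4*w²
32*D(10) = 32*(-4*10²) = 32*(-4*100) = 32*(-400) = -12800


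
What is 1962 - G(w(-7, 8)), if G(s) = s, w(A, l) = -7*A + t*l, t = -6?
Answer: 1961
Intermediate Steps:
w(A, l) = -7*A - 6*l
1962 - G(w(-7, 8)) = 1962 - (-7*(-7) - 6*8) = 1962 - (49 - 48) = 1962 - 1*1 = 1962 - 1 = 1961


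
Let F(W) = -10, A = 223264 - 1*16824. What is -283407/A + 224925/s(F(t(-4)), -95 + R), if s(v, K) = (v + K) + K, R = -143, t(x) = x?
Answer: -7761875467/16721640 ≈ -464.18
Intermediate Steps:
A = 206440 (A = 223264 - 16824 = 206440)
s(v, K) = v + 2*K (s(v, K) = (K + v) + K = v + 2*K)
-283407/A + 224925/s(F(t(-4)), -95 + R) = -283407/206440 + 224925/(-10 + 2*(-95 - 143)) = -283407*1/206440 + 224925/(-10 + 2*(-238)) = -283407/206440 + 224925/(-10 - 476) = -283407/206440 + 224925/(-486) = -283407/206440 + 224925*(-1/486) = -283407/206440 - 74975/162 = -7761875467/16721640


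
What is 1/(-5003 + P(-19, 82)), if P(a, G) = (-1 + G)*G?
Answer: 1/1639 ≈ 0.00061013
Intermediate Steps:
P(a, G) = G*(-1 + G)
1/(-5003 + P(-19, 82)) = 1/(-5003 + 82*(-1 + 82)) = 1/(-5003 + 82*81) = 1/(-5003 + 6642) = 1/1639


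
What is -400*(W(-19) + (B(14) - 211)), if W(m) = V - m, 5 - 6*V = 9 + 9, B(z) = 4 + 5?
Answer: 222200/3 ≈ 74067.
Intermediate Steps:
B(z) = 9
V = -13/6 (V = ⅚ - (9 + 9)/6 = ⅚ - ⅙*18 = ⅚ - 3 = -13/6 ≈ -2.1667)
W(m) = -13/6 - m
-400*(W(-19) + (B(14) - 211)) = -400*((-13/6 - 1*(-19)) + (9 - 211)) = -400*((-13/6 + 19) - 202) = -400*(101/6 - 202) = -400*(-1111/6) = 222200/3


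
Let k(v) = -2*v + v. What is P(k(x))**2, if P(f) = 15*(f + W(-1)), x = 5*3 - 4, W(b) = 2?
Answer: 18225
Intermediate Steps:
x = 11 (x = 15 - 4 = 11)
k(v) = -v
P(f) = 30 + 15*f (P(f) = 15*(f + 2) = 15*(2 + f) = 30 + 15*f)
P(k(x))**2 = (30 + 15*(-1*11))**2 = (30 + 15*(-11))**2 = (30 - 165)**2 = (-135)**2 = 18225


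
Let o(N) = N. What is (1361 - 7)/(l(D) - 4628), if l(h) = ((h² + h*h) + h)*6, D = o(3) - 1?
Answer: -677/2284 ≈ -0.29641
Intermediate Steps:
D = 2 (D = 3 - 1 = 2)
l(h) = 6*h + 12*h² (l(h) = ((h² + h²) + h)*6 = (2*h² + h)*6 = (h + 2*h²)*6 = 6*h + 12*h²)
(1361 - 7)/(l(D) - 4628) = (1361 - 7)/(6*2*(1 + 2*2) - 4628) = 1354/(6*2*(1 + 4) - 4628) = 1354/(6*2*5 - 4628) = 1354/(60 - 4628) = 1354/(-4568) = 1354*(-1/4568) = -677/2284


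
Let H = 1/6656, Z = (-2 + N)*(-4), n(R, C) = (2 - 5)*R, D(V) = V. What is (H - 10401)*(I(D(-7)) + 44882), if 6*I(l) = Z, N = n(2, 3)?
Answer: -4661261502205/9984 ≈ -4.6687e+8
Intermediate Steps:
n(R, C) = -3*R
N = -6 (N = -3*2 = -6)
Z = 32 (Z = (-2 - 6)*(-4) = -8*(-4) = 32)
H = 1/6656 ≈ 0.00015024
I(l) = 16/3 (I(l) = (⅙)*32 = 16/3)
(H - 10401)*(I(D(-7)) + 44882) = (1/6656 - 10401)*(16/3 + 44882) = -69229055/6656*134662/3 = -4661261502205/9984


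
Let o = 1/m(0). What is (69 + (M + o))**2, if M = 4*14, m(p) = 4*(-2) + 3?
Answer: 389376/25 ≈ 15575.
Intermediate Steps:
m(p) = -5 (m(p) = -8 + 3 = -5)
M = 56
o = -1/5 (o = 1/(-5) = -1/5 ≈ -0.20000)
(69 + (M + o))**2 = (69 + (56 - 1/5))**2 = (69 + 279/5)**2 = (624/5)**2 = 389376/25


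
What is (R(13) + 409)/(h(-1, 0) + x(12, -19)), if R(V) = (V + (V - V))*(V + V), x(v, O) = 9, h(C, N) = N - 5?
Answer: 747/4 ≈ 186.75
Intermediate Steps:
h(C, N) = -5 + N
R(V) = 2*V² (R(V) = (V + 0)*(2*V) = V*(2*V) = 2*V²)
(R(13) + 409)/(h(-1, 0) + x(12, -19)) = (2*13² + 409)/((-5 + 0) + 9) = (2*169 + 409)/(-5 + 9) = (338 + 409)/4 = 747*(¼) = 747/4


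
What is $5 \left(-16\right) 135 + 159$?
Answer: $-10641$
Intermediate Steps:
$5 \left(-16\right) 135 + 159 = \left(-80\right) 135 + 159 = -10800 + 159 = -10641$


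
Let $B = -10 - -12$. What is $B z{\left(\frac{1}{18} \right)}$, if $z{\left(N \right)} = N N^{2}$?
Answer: $\frac{1}{2916} \approx 0.00034294$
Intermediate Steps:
$z{\left(N \right)} = N^{3}$
$B = 2$ ($B = -10 + 12 = 2$)
$B z{\left(\frac{1}{18} \right)} = 2 \left(\frac{1}{18}\right)^{3} = \frac{2}{5832} = 2 \cdot \frac{1}{5832} = \frac{1}{2916}$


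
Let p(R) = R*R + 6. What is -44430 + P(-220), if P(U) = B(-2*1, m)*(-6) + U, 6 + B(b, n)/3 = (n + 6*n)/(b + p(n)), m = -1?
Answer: -222584/5 ≈ -44517.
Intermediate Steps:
p(R) = 6 + R² (p(R) = R² + 6 = 6 + R²)
B(b, n) = -18 + 21*n/(6 + b + n²) (B(b, n) = -18 + 3*((n + 6*n)/(b + (6 + n²))) = -18 + 3*((7*n)/(6 + b + n²)) = -18 + 3*(7*n/(6 + b + n²)) = -18 + 21*n/(6 + b + n²))
P(U) = 666/5 + U (P(U) = (3*(-36 - (-12) - 6*(-1)² + 7*(-1))/(6 - 2*1 + (-1)²))*(-6) + U = (3*(-36 - 6*(-2) - 6*1 - 7)/(6 - 2 + 1))*(-6) + U = (3*(-36 + 12 - 6 - 7)/5)*(-6) + U = (3*(⅕)*(-37))*(-6) + U = -111/5*(-6) + U = 666/5 + U)
-44430 + P(-220) = -44430 + (666/5 - 220) = -44430 - 434/5 = -222584/5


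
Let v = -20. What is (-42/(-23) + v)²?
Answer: 174724/529 ≈ 330.29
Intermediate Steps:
(-42/(-23) + v)² = (-42/(-23) - 20)² = (-42*(-1/23) - 20)² = (42/23 - 20)² = (-418/23)² = 174724/529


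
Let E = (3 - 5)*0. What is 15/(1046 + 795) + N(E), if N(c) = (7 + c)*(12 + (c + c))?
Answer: 154659/1841 ≈ 84.008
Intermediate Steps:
E = 0 (E = -2*0 = 0)
N(c) = (7 + c)*(12 + 2*c)
15/(1046 + 795) + N(E) = 15/(1046 + 795) + (84 + 2*0**2 + 26*0) = 15/1841 + (84 + 2*0 + 0) = 15*(1/1841) + (84 + 0 + 0) = 15/1841 + 84 = 154659/1841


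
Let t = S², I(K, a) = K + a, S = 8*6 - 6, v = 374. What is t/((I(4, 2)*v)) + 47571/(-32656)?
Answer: -26085/38896 ≈ -0.67063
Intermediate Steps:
S = 42 (S = 48 - 6 = 42)
t = 1764 (t = 42² = 1764)
t/((I(4, 2)*v)) + 47571/(-32656) = 1764/(((4 + 2)*374)) + 47571/(-32656) = 1764/((6*374)) + 47571*(-1/32656) = 1764/2244 - 303/208 = 1764*(1/2244) - 303/208 = 147/187 - 303/208 = -26085/38896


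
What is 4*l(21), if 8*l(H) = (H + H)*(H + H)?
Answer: 882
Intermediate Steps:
l(H) = H²/2 (l(H) = ((H + H)*(H + H))/8 = ((2*H)*(2*H))/8 = (4*H²)/8 = H²/2)
4*l(21) = 4*((½)*21²) = 4*((½)*441) = 4*(441/2) = 882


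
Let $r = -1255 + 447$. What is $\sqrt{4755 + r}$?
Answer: $\sqrt{3947} \approx 62.825$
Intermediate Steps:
$r = -808$
$\sqrt{4755 + r} = \sqrt{4755 - 808} = \sqrt{3947}$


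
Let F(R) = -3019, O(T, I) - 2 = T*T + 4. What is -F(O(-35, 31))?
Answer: 3019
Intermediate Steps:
O(T, I) = 6 + T**2 (O(T, I) = 2 + (T*T + 4) = 2 + (T**2 + 4) = 2 + (4 + T**2) = 6 + T**2)
-F(O(-35, 31)) = -1*(-3019) = 3019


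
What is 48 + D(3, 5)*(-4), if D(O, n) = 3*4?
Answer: 0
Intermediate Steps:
D(O, n) = 12
48 + D(3, 5)*(-4) = 48 + 12*(-4) = 48 - 48 = 0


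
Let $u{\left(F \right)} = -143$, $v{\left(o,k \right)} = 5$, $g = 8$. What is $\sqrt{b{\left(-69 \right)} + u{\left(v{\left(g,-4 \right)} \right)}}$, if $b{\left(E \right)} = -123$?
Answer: $i \sqrt{266} \approx 16.31 i$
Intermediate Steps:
$\sqrt{b{\left(-69 \right)} + u{\left(v{\left(g,-4 \right)} \right)}} = \sqrt{-123 - 143} = \sqrt{-266} = i \sqrt{266}$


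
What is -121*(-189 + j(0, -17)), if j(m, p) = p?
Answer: 24926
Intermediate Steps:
-121*(-189 + j(0, -17)) = -121*(-189 - 17) = -121*(-206) = 24926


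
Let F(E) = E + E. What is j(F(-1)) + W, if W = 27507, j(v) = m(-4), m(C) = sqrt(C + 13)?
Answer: 27510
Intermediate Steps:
m(C) = sqrt(13 + C)
F(E) = 2*E
j(v) = 3 (j(v) = sqrt(13 - 4) = sqrt(9) = 3)
j(F(-1)) + W = 3 + 27507 = 27510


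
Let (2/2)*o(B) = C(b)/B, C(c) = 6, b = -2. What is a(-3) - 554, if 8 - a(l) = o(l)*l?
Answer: -552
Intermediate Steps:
o(B) = 6/B
a(l) = 2 (a(l) = 8 - 6/l*l = 8 - 1*6 = 8 - 6 = 2)
a(-3) - 554 = 2 - 554 = -552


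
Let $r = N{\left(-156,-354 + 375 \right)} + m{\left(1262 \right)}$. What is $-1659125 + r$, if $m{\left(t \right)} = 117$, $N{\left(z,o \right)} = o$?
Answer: $-1658987$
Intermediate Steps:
$r = 138$ ($r = \left(-354 + 375\right) + 117 = 21 + 117 = 138$)
$-1659125 + r = -1659125 + 138 = -1658987$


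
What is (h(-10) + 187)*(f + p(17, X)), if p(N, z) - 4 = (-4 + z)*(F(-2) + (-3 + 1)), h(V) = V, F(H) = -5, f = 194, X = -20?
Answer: 64782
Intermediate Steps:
p(N, z) = 32 - 7*z (p(N, z) = 4 + (-4 + z)*(-5 + (-3 + 1)) = 4 + (-4 + z)*(-5 - 2) = 4 + (-4 + z)*(-7) = 4 + (28 - 7*z) = 32 - 7*z)
(h(-10) + 187)*(f + p(17, X)) = (-10 + 187)*(194 + (32 - 7*(-20))) = 177*(194 + (32 + 140)) = 177*(194 + 172) = 177*366 = 64782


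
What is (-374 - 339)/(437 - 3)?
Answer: -23/14 ≈ -1.6429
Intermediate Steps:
(-374 - 339)/(437 - 3) = -713/434 = -713*1/434 = -23/14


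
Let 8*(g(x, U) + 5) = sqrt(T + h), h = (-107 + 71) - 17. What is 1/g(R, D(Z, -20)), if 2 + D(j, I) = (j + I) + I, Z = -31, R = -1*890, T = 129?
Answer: -80/381 - 4*sqrt(19)/381 ≈ -0.25574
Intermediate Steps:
R = -890
h = -53 (h = -36 - 17 = -53)
D(j, I) = -2 + j + 2*I (D(j, I) = -2 + ((j + I) + I) = -2 + ((I + j) + I) = -2 + (j + 2*I) = -2 + j + 2*I)
g(x, U) = -5 + sqrt(19)/4 (g(x, U) = -5 + sqrt(129 - 53)/8 = -5 + sqrt(76)/8 = -5 + (2*sqrt(19))/8 = -5 + sqrt(19)/4)
1/g(R, D(Z, -20)) = 1/(-5 + sqrt(19)/4)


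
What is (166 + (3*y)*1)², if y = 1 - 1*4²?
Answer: 14641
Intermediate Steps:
y = -15 (y = 1 - 1*16 = 1 - 16 = -15)
(166 + (3*y)*1)² = (166 + (3*(-15))*1)² = (166 - 45*1)² = (166 - 45)² = 121² = 14641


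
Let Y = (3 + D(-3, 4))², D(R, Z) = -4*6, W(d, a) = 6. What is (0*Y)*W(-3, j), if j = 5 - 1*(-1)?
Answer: 0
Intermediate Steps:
j = 6 (j = 5 + 1 = 6)
D(R, Z) = -24
Y = 441 (Y = (3 - 24)² = (-21)² = 441)
(0*Y)*W(-3, j) = (0*441)*6 = 0*6 = 0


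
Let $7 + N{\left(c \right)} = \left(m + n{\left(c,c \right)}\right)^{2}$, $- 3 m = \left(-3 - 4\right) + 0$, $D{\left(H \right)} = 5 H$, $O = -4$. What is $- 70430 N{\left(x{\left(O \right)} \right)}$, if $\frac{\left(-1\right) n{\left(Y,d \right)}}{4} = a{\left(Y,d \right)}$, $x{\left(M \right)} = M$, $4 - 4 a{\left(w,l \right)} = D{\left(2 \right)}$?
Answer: $- \frac{39581660}{9} \approx -4.398 \cdot 10^{6}$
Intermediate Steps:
$a{\left(w,l \right)} = - \frac{3}{2}$ ($a{\left(w,l \right)} = 1 - \frac{5 \cdot 2}{4} = 1 - \frac{5}{2} = - \frac{3}{2}$)
$m = \frac{7}{3}$ ($m = - \frac{\left(-3 - 4\right) + 0}{3} = - \frac{-7 + 0}{3} = \left(- \frac{1}{3}\right) \left(-7\right) = \frac{7}{3} \approx 2.3333$)
$n{\left(Y,d \right)} = 6$ ($n{\left(Y,d \right)} = \left(-4\right) \left(- \frac{3}{2}\right) = 6$)
$N{\left(c \right)} = \frac{562}{9}$ ($N{\left(c \right)} = -7 + \left(\frac{7}{3} + 6\right)^{2} = -7 + \left(\frac{25}{3}\right)^{2} = -7 + \frac{625}{9} = \frac{562}{9}$)
$- 70430 N{\left(x{\left(O \right)} \right)} = \left(-70430\right) \frac{562}{9} = - \frac{39581660}{9}$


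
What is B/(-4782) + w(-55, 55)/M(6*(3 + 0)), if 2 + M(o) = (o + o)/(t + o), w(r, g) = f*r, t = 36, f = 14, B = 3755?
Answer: 1378925/2391 ≈ 576.71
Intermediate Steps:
w(r, g) = 14*r
M(o) = -2 + 2*o/(36 + o) (M(o) = -2 + (o + o)/(36 + o) = -2 + (2*o)/(36 + o) = -2 + 2*o/(36 + o))
B/(-4782) + w(-55, 55)/M(6*(3 + 0)) = 3755/(-4782) + (14*(-55))/((-72/(36 + 6*(3 + 0)))) = 3755*(-1/4782) - 770/((-72/(36 + 6*3))) = -3755/4782 - 770/((-72/(36 + 18))) = -3755/4782 - 770/((-72/54)) = -3755/4782 - 770/((-72*1/54)) = -3755/4782 - 770/(-4/3) = -3755/4782 - 770*(-¾) = -3755/4782 + 1155/2 = 1378925/2391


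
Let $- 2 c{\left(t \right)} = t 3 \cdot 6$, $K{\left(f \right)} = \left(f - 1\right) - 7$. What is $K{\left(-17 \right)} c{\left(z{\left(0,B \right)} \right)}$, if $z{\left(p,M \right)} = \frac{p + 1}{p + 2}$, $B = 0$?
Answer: $\frac{225}{2} \approx 112.5$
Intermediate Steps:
$K{\left(f \right)} = -8 + f$ ($K{\left(f \right)} = \left(-1 + f\right) - 7 = -8 + f$)
$z{\left(p,M \right)} = \frac{1 + p}{2 + p}$
$c{\left(t \right)} = - 9 t$ ($c{\left(t \right)} = - \frac{t 3 \cdot 6}{2} = - \frac{3 t 6}{2} = - \frac{18 t}{2} = - 9 t$)
$K{\left(-17 \right)} c{\left(z{\left(0,B \right)} \right)} = \left(-8 - 17\right) \left(- 9 \frac{1 + 0}{2 + 0}\right) = - 25 \left(- 9 \cdot \frac{1}{2} \cdot 1\right) = - 25 \left(\left(-9\right) \frac{1}{2}\right) = \left(-25\right) \left(- \frac{9}{2}\right) = \frac{225}{2}$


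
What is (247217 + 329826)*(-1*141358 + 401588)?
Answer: 150163899890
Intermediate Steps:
(247217 + 329826)*(-1*141358 + 401588) = 577043*(-141358 + 401588) = 577043*260230 = 150163899890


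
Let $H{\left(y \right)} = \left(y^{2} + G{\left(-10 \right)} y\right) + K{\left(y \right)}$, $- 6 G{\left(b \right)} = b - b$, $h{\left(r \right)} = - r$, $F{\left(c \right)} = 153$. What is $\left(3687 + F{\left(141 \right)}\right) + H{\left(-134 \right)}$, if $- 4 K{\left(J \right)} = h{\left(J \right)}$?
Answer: $\frac{43525}{2} \approx 21763.0$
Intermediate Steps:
$K{\left(J \right)} = \frac{J}{4}$ ($K{\left(J \right)} = - \frac{\left(-1\right) J}{4} = \frac{J}{4}$)
$G{\left(b \right)} = 0$ ($G{\left(b \right)} = - \frac{b - b}{6} = \left(- \frac{1}{6}\right) 0 = 0$)
$H{\left(y \right)} = y^{2} + \frac{y}{4}$ ($H{\left(y \right)} = \left(y^{2} + 0 y\right) + \frac{y}{4} = \left(y^{2} + 0\right) + \frac{y}{4} = y^{2} + \frac{y}{4}$)
$\left(3687 + F{\left(141 \right)}\right) + H{\left(-134 \right)} = \left(3687 + 153\right) - 134 \left(\frac{1}{4} - 134\right) = 3840 - - \frac{35845}{2} = 3840 + \frac{35845}{2} = \frac{43525}{2}$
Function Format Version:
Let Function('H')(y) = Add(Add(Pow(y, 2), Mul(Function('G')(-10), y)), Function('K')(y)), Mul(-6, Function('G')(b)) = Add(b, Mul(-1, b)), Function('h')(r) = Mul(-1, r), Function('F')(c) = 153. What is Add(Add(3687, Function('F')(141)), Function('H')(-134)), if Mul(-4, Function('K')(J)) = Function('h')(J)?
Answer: Rational(43525, 2) ≈ 21763.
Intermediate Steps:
Function('K')(J) = Mul(Rational(1, 4), J) (Function('K')(J) = Mul(Rational(-1, 4), Mul(-1, J)) = Mul(Rational(1, 4), J))
Function('G')(b) = 0 (Function('G')(b) = Mul(Rational(-1, 6), Add(b, Mul(-1, b))) = Mul(Rational(-1, 6), 0) = 0)
Function('H')(y) = Add(Pow(y, 2), Mul(Rational(1, 4), y)) (Function('H')(y) = Add(Add(Pow(y, 2), Mul(0, y)), Mul(Rational(1, 4), y)) = Add(Add(Pow(y, 2), 0), Mul(Rational(1, 4), y)) = Add(Pow(y, 2), Mul(Rational(1, 4), y)))
Add(Add(3687, Function('F')(141)), Function('H')(-134)) = Add(Add(3687, 153), Mul(-134, Add(Rational(1, 4), -134))) = Add(3840, Mul(-134, Rational(-535, 4))) = Add(3840, Rational(35845, 2)) = Rational(43525, 2)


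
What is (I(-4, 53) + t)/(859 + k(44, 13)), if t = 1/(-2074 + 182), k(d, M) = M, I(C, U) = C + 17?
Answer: 24595/1649824 ≈ 0.014908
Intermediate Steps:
I(C, U) = 17 + C
t = -1/1892 (t = 1/(-1892) = -1/1892 ≈ -0.00052854)
(I(-4, 53) + t)/(859 + k(44, 13)) = ((17 - 4) - 1/1892)/(859 + 13) = (13 - 1/1892)/872 = (24595/1892)*(1/872) = 24595/1649824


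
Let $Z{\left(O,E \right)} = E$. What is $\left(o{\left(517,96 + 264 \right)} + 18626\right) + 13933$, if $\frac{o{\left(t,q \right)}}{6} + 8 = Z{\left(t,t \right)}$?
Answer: $35613$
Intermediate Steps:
$o{\left(t,q \right)} = -48 + 6 t$
$\left(o{\left(517,96 + 264 \right)} + 18626\right) + 13933 = \left(\left(-48 + 6 \cdot 517\right) + 18626\right) + 13933 = \left(\left(-48 + 3102\right) + 18626\right) + 13933 = \left(3054 + 18626\right) + 13933 = 21680 + 13933 = 35613$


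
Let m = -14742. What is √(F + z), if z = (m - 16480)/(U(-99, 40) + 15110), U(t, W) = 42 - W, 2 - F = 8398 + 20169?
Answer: 3*I*√45305094071/3778 ≈ 169.02*I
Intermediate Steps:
F = -28565 (F = 2 - (8398 + 20169) = 2 - 1*28567 = 2 - 28567 = -28565)
z = -15611/7556 (z = (-14742 - 16480)/((42 - 1*40) + 15110) = -31222/((42 - 40) + 15110) = -31222/(2 + 15110) = -31222/15112 = -31222*1/15112 = -15611/7556 ≈ -2.0660)
√(F + z) = √(-28565 - 15611/7556) = √(-215852751/7556) = 3*I*√45305094071/3778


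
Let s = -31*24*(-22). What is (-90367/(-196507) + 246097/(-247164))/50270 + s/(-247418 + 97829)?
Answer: -134571655805895707/1229745764335366520 ≈ -0.10943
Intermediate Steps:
s = 16368 (s = -744*(-22) = 16368)
(-90367/(-196507) + 246097/(-247164))/50270 + s/(-247418 + 97829) = (-90367/(-196507) + 246097/(-247164))/50270 + 16368/(-247418 + 97829) = (-90367*(-1/196507) + 246097*(-1/247164))*(1/50270) + 16368/(-149589) = (90367/196507 - 246097/247164)*(1/50270) + 16368*(-1/149589) = -26024313991/48569456148*1/50270 - 496/4533 = -26024313991/2441586560559960 - 496/4533 = -134571655805895707/1229745764335366520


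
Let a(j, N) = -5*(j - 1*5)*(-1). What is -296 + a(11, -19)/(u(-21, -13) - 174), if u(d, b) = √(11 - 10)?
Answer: -51238/173 ≈ -296.17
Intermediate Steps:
u(d, b) = 1 (u(d, b) = √1 = 1)
a(j, N) = -25 + 5*j (a(j, N) = -5*(j - 5)*(-1) = -5*(-5 + j)*(-1) = (25 - 5*j)*(-1) = -25 + 5*j)
-296 + a(11, -19)/(u(-21, -13) - 174) = -296 + (-25 + 5*11)/(1 - 174) = -296 + (-25 + 55)/(-173) = -296 - 1/173*30 = -296 - 30/173 = -51238/173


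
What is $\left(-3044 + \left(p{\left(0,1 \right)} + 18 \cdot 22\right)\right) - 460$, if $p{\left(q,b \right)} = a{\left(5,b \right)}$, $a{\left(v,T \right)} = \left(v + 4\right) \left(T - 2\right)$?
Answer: $-3117$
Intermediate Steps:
$a{\left(v,T \right)} = \left(-2 + T\right) \left(4 + v\right)$ ($a{\left(v,T \right)} = \left(4 + v\right) \left(-2 + T\right) = \left(-2 + T\right) \left(4 + v\right)$)
$p{\left(q,b \right)} = -18 + 9 b$ ($p{\left(q,b \right)} = -8 - 10 + 4 b + b 5 = -8 - 10 + 4 b + 5 b = -18 + 9 b$)
$\left(-3044 + \left(p{\left(0,1 \right)} + 18 \cdot 22\right)\right) - 460 = \left(-3044 + \left(\left(-18 + 9 \cdot 1\right) + 18 \cdot 22\right)\right) - 460 = \left(-3044 + \left(\left(-18 + 9\right) + 396\right)\right) + \left(-630 + 170\right) = \left(-3044 + \left(-9 + 396\right)\right) - 460 = \left(-3044 + 387\right) - 460 = -2657 - 460 = -3117$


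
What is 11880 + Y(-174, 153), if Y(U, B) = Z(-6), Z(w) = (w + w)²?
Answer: 12024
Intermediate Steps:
Z(w) = 4*w² (Z(w) = (2*w)² = 4*w²)
Y(U, B) = 144 (Y(U, B) = 4*(-6)² = 4*36 = 144)
11880 + Y(-174, 153) = 11880 + 144 = 12024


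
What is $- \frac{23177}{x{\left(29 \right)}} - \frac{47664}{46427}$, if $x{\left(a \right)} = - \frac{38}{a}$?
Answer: $\frac{31203307559}{1764226} \approx 17687.0$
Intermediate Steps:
$- \frac{23177}{x{\left(29 \right)}} - \frac{47664}{46427} = - \frac{23177}{\left(-38\right) \frac{1}{29}} - \frac{47664}{46427} = - \frac{23177}{- \frac{38}{29}} - \frac{47664}{46427} = \left(-23177\right) \left(- \frac{29}{38}\right) - \frac{47664}{46427} = \frac{672133}{38} - \frac{47664}{46427} = \frac{31203307559}{1764226}$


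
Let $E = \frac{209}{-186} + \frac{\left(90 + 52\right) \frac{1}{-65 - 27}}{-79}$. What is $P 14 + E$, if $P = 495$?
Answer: $\frac{1170851755}{168981} \approx 6928.9$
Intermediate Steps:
$E = - \frac{186575}{168981}$ ($E = 209 \left(- \frac{1}{186}\right) + \frac{142}{-92} \left(- \frac{1}{79}\right) = - \frac{209}{186} + 142 \left(- \frac{1}{92}\right) \left(- \frac{1}{79}\right) = - \frac{209}{186} - - \frac{71}{3634} = - \frac{209}{186} + \frac{71}{3634} = - \frac{186575}{168981} \approx -1.1041$)
$P 14 + E = 495 \cdot 14 - \frac{186575}{168981} = 6930 - \frac{186575}{168981} = \frac{1170851755}{168981}$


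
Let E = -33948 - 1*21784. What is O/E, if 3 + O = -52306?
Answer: 52309/55732 ≈ 0.93858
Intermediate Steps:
O = -52309 (O = -3 - 52306 = -52309)
E = -55732 (E = -33948 - 21784 = -55732)
O/E = -52309/(-55732) = -52309*(-1/55732) = 52309/55732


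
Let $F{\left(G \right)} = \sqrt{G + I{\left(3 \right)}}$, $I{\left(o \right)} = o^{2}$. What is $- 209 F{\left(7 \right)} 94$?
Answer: $-78584$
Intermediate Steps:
$F{\left(G \right)} = \sqrt{9 + G}$ ($F{\left(G \right)} = \sqrt{G + 3^{2}} = \sqrt{G + 9} = \sqrt{9 + G}$)
$- 209 F{\left(7 \right)} 94 = - 209 \sqrt{9 + 7} \cdot 94 = - 209 \sqrt{16} \cdot 94 = \left(-209\right) 4 \cdot 94 = \left(-836\right) 94 = -78584$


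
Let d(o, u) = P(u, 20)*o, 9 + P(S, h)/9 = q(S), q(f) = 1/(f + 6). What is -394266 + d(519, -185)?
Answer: -78103266/179 ≈ -4.3633e+5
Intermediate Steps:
q(f) = 1/(6 + f)
P(S, h) = -81 + 9/(6 + S)
d(o, u) = 9*o*(-53 - 9*u)/(6 + u) (d(o, u) = (9*(-53 - 9*u)/(6 + u))*o = 9*o*(-53 - 9*u)/(6 + u))
-394266 + d(519, -185) = -394266 - 9*519*(53 + 9*(-185))/(6 - 185) = -394266 - 9*519*(53 - 1665)/(-179) = -394266 - 9*519*(-1/179)*(-1612) = -394266 - 7529652/179 = -78103266/179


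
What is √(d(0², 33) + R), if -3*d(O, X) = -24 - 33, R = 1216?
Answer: √1235 ≈ 35.143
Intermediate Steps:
d(O, X) = 19 (d(O, X) = -(-24 - 33)/3 = -⅓*(-57) = 19)
√(d(0², 33) + R) = √(19 + 1216) = √1235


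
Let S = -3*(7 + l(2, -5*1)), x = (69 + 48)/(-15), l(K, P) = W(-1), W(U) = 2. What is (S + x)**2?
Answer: 30276/25 ≈ 1211.0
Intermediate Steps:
l(K, P) = 2
x = -39/5 (x = 117*(-1/15) = -39/5 ≈ -7.8000)
S = -27 (S = -3*(7 + 2) = -3*9 = -27)
(S + x)**2 = (-27 - 39/5)**2 = (-174/5)**2 = 30276/25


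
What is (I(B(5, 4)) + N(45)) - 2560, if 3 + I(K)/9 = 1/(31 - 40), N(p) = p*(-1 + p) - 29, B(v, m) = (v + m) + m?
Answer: -637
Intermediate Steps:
B(v, m) = v + 2*m (B(v, m) = (m + v) + m = v + 2*m)
N(p) = -29 + p*(-1 + p)
I(K) = -28 (I(K) = -27 + 9/(31 - 40) = -27 + 9/(-9) = -27 + 9*(-⅑) = -27 - 1 = -28)
(I(B(5, 4)) + N(45)) - 2560 = (-28 + (-29 + 45² - 1*45)) - 2560 = (-28 + (-29 + 2025 - 45)) - 2560 = (-28 + 1951) - 2560 = 1923 - 2560 = -637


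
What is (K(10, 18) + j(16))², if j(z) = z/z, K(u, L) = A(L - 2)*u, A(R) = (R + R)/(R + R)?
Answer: 121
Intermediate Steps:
A(R) = 1 (A(R) = (2*R)/((2*R)) = (2*R)*(1/(2*R)) = 1)
K(u, L) = u (K(u, L) = 1*u = u)
j(z) = 1
(K(10, 18) + j(16))² = (10 + 1)² = 11² = 121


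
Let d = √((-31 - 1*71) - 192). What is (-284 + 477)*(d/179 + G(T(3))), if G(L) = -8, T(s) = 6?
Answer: -1544 + 1351*I*√6/179 ≈ -1544.0 + 18.487*I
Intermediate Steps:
d = 7*I*√6 (d = √((-31 - 71) - 192) = √(-102 - 192) = √(-294) = 7*I*√6 ≈ 17.146*I)
(-284 + 477)*(d/179 + G(T(3))) = (-284 + 477)*((7*I*√6)/179 - 8) = 193*((7*I*√6)*(1/179) - 8) = 193*(7*I*√6/179 - 8) = 193*(-8 + 7*I*√6/179) = -1544 + 1351*I*√6/179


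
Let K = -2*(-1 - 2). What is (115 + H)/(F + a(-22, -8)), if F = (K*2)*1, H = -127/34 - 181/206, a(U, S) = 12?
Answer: 96643/21012 ≈ 4.5994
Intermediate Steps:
K = 6 (K = -2*(-3) = 6)
H = -8079/1751 (H = -127*1/34 - 181*1/206 = -127/34 - 181/206 = -8079/1751 ≈ -4.6139)
F = 12 (F = (6*2)*1 = 12*1 = 12)
(115 + H)/(F + a(-22, -8)) = (115 - 8079/1751)/(12 + 12) = (193286/1751)/24 = (193286/1751)*(1/24) = 96643/21012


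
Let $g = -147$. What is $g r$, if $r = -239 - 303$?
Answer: $79674$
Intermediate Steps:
$r = -542$
$g r = \left(-147\right) \left(-542\right) = 79674$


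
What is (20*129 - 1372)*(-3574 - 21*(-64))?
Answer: -2693840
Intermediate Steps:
(20*129 - 1372)*(-3574 - 21*(-64)) = (2580 - 1372)*(-3574 + 1344) = 1208*(-2230) = -2693840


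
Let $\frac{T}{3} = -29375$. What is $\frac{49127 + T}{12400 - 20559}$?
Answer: $\frac{38998}{8159} \approx 4.7798$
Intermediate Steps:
$T = -88125$ ($T = 3 \left(-29375\right) = -88125$)
$\frac{49127 + T}{12400 - 20559} = \frac{49127 - 88125}{12400 - 20559} = - \frac{38998}{-8159} = \left(-38998\right) \left(- \frac{1}{8159}\right) = \frac{38998}{8159}$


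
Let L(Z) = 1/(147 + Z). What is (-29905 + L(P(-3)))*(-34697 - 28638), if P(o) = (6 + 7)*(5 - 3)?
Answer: 327667675940/173 ≈ 1.8940e+9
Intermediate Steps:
P(o) = 26 (P(o) = 13*2 = 26)
(-29905 + L(P(-3)))*(-34697 - 28638) = (-29905 + 1/(147 + 26))*(-34697 - 28638) = (-29905 + 1/173)*(-63335) = -5173564/173*(-63335) = 327667675940/173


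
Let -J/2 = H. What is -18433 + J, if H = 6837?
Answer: -32107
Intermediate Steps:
J = -13674 (J = -2*6837 = -13674)
-18433 + J = -18433 - 13674 = -32107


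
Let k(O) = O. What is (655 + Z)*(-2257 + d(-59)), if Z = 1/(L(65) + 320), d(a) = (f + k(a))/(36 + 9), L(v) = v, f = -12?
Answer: -25630159936/17325 ≈ -1.4794e+6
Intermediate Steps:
d(a) = -4/15 + a/45 (d(a) = (-12 + a)/(36 + 9) = (-12 + a)/45 = (-12 + a)*(1/45) = -4/15 + a/45)
Z = 1/385 (Z = 1/(65 + 320) = 1/385 ≈ 0.0025974)
(655 + Z)*(-2257 + d(-59)) = (655 + 1/385)*(-2257 + (-4/15 + (1/45)*(-59))) = 252176*(-2257 + (-4/15 - 59/45))/385 = 252176*(-2257 - 71/45)/385 = (252176/385)*(-101636/45) = -25630159936/17325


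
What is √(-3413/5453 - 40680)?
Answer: I*√1209646913209/5453 ≈ 201.69*I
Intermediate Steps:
√(-3413/5453 - 40680) = √(-221831453/5453) = I*√1209646913209/5453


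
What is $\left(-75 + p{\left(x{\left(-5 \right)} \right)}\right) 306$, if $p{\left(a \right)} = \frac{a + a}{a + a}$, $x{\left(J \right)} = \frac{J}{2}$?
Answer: $-22644$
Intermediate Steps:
$x{\left(J \right)} = \frac{J}{2}$ ($x{\left(J \right)} = J \frac{1}{2} = \frac{J}{2}$)
$p{\left(a \right)} = 1$ ($p{\left(a \right)} = \frac{2 a}{2 a} = 2 a \frac{1}{2 a} = 1$)
$\left(-75 + p{\left(x{\left(-5 \right)} \right)}\right) 306 = \left(-75 + 1\right) 306 = \left(-74\right) 306 = -22644$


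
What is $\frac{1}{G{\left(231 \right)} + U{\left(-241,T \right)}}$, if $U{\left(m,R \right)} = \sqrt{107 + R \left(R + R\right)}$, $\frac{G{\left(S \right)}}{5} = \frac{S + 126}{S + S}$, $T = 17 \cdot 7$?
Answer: $- \frac{1870}{13752411} + \frac{484 \sqrt{28429}}{13752411} \approx 0.005798$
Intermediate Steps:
$T = 119$
$G{\left(S \right)} = \frac{5 \left(126 + S\right)}{2 S}$ ($G{\left(S \right)} = 5 \frac{S + 126}{S + S} = 5 \frac{126 + S}{2 S} = \frac{5 \left(126 + S\right)}{2 S}$)
$U{\left(m,R \right)} = \sqrt{107 + 2 R^{2}}$ ($U{\left(m,R \right)} = \sqrt{107 + R 2 R} = \sqrt{107 + 2 R^{2}}$)
$\frac{1}{G{\left(231 \right)} + U{\left(-241,T \right)}} = \frac{1}{\left(\frac{5}{2} + \frac{315}{231}\right) + \sqrt{107 + 2 \cdot 119^{2}}} = \frac{1}{\left(\frac{5}{2} + 315 \cdot \frac{1}{231}\right) + \sqrt{107 + 2 \cdot 14161}} = \frac{1}{\left(\frac{5}{2} + \frac{15}{11}\right) + \sqrt{107 + 28322}} = \frac{1}{\frac{85}{22} + \sqrt{28429}}$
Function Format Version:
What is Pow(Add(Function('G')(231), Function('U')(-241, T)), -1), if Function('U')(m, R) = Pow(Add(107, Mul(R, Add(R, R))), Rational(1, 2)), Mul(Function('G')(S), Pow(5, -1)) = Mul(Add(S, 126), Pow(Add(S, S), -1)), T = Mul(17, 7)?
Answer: Add(Rational(-1870, 13752411), Mul(Rational(484, 13752411), Pow(28429, Rational(1, 2)))) ≈ 0.0057980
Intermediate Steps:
T = 119
Function('G')(S) = Mul(Rational(5, 2), Pow(S, -1), Add(126, S)) (Function('G')(S) = Mul(5, Mul(Add(S, 126), Pow(Add(S, S), -1))) = Mul(5, Mul(Add(126, S), Pow(Mul(2, S), -1))) = Mul(5, Mul(Add(126, S), Mul(Rational(1, 2), Pow(S, -1)))) = Mul(5, Mul(Rational(1, 2), Pow(S, -1), Add(126, S))) = Mul(Rational(5, 2), Pow(S, -1), Add(126, S)))
Function('U')(m, R) = Pow(Add(107, Mul(2, Pow(R, 2))), Rational(1, 2)) (Function('U')(m, R) = Pow(Add(107, Mul(R, Mul(2, R))), Rational(1, 2)) = Pow(Add(107, Mul(2, Pow(R, 2))), Rational(1, 2)))
Pow(Add(Function('G')(231), Function('U')(-241, T)), -1) = Pow(Add(Add(Rational(5, 2), Mul(315, Pow(231, -1))), Pow(Add(107, Mul(2, Pow(119, 2))), Rational(1, 2))), -1) = Pow(Add(Add(Rational(5, 2), Mul(315, Rational(1, 231))), Pow(Add(107, Mul(2, 14161)), Rational(1, 2))), -1) = Pow(Add(Add(Rational(5, 2), Rational(15, 11)), Pow(Add(107, 28322), Rational(1, 2))), -1) = Pow(Add(Rational(85, 22), Pow(28429, Rational(1, 2))), -1)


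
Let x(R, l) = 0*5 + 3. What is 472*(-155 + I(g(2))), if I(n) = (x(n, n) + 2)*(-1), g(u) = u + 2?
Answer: -75520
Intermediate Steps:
x(R, l) = 3 (x(R, l) = 0 + 3 = 3)
g(u) = 2 + u
I(n) = -5 (I(n) = (3 + 2)*(-1) = 5*(-1) = -5)
472*(-155 + I(g(2))) = 472*(-155 - 5) = 472*(-160) = -75520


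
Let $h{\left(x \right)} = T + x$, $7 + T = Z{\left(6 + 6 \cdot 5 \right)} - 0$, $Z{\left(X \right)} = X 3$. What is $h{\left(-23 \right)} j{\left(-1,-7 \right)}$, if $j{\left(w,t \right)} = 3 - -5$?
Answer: $624$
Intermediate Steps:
$j{\left(w,t \right)} = 8$ ($j{\left(w,t \right)} = 3 + 5 = 8$)
$Z{\left(X \right)} = 3 X$
$T = 101$ ($T = -7 + \left(3 \left(6 + 6 \cdot 5\right) - 0\right) = -7 + \left(3 \left(6 + 30\right) + 0\right) = -7 + \left(3 \cdot 36 + 0\right) = -7 + \left(108 + 0\right) = -7 + 108 = 101$)
$h{\left(x \right)} = 101 + x$
$h{\left(-23 \right)} j{\left(-1,-7 \right)} = \left(101 - 23\right) 8 = 78 \cdot 8 = 624$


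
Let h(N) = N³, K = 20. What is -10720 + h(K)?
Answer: -2720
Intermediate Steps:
-10720 + h(K) = -10720 + 20³ = -10720 + 8000 = -2720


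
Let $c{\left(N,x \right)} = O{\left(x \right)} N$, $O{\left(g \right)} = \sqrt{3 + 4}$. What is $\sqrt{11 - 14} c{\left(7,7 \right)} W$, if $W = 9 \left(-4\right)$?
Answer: $- 252 i \sqrt{21} \approx - 1154.8 i$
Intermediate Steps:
$O{\left(g \right)} = \sqrt{7}$
$W = -36$
$c{\left(N,x \right)} = N \sqrt{7}$ ($c{\left(N,x \right)} = \sqrt{7} N = N \sqrt{7}$)
$\sqrt{11 - 14} c{\left(7,7 \right)} W = \sqrt{11 - 14} \cdot 7 \sqrt{7} \left(-36\right) = \sqrt{-3} \cdot 7 \sqrt{7} \left(-36\right) = i \sqrt{3} \cdot 7 \sqrt{7} \left(-36\right) = 7 i \sqrt{21} \left(-36\right) = - 252 i \sqrt{21}$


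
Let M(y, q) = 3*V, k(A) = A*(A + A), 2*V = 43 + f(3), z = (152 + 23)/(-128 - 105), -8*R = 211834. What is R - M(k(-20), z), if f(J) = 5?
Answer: -106205/4 ≈ -26551.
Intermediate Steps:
R = -105917/4 (R = -⅛*211834 = -105917/4 ≈ -26479.)
z = -175/233 (z = 175/(-233) = 175*(-1/233) = -175/233 ≈ -0.75107)
V = 24 (V = (43 + 5)/2 = (½)*48 = 24)
k(A) = 2*A² (k(A) = A*(2*A) = 2*A²)
M(y, q) = 72 (M(y, q) = 3*24 = 72)
R - M(k(-20), z) = -105917/4 - 1*72 = -105917/4 - 72 = -106205/4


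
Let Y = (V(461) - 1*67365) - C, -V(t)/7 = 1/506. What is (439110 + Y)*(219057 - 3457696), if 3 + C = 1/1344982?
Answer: -204841601984460189801/170140223 ≈ -1.2040e+12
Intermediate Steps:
V(t) = -7/506
C = -4034945/1344982 (C = -3 + 1/1344982 = -4034945/1344982 ≈ -3.0000)
Y = -11460988055571/170140223 (Y = (-7/506 - 1*67365) - 1*(-4034945/1344982) = (-7/506 - 67365) + 4034945/1344982 = -34086697/506 + 4034945/1344982 = -11460988055571/170140223 ≈ -67362.)
(439110 + Y)*(219057 - 3457696) = (439110 - 11460988055571/170140223)*(219057 - 3457696) = (63249285265959/170140223)*(-3238639) = -204841601984460189801/170140223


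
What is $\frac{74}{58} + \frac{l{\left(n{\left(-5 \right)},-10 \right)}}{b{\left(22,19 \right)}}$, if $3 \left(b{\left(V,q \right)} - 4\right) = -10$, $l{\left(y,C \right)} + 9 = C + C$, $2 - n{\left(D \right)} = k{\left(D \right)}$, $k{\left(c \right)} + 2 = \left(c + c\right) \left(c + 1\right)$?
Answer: $- \frac{2449}{58} \approx -42.224$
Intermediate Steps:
$k{\left(c \right)} = -2 + 2 c \left(1 + c\right)$ ($k{\left(c \right)} = -2 + \left(c + c\right) \left(c + 1\right) = -2 + 2 c \left(1 + c\right)$)
$n{\left(D \right)} = 4 - 2 D - 2 D^{2}$ ($n{\left(D \right)} = 2 - \left(-2 + 2 D + 2 D^{2}\right) = 4 - 2 D - 2 D^{2}$)
$l{\left(y,C \right)} = -9 + 2 C$ ($l{\left(y,C \right)} = -9 + \left(C + C\right) = -9 + 2 C$)
$b{\left(V,q \right)} = \frac{2}{3}$ ($b{\left(V,q \right)} = 4 + \frac{1}{3} \left(-10\right) = 4 - \frac{10}{3} = \frac{2}{3}$)
$\frac{74}{58} + \frac{l{\left(n{\left(-5 \right)},-10 \right)}}{b{\left(22,19 \right)}} = \frac{74}{58} + \frac{-9 + 2 \left(-10\right)}{\frac{2}{3}} = 74 \cdot \frac{1}{58} + \left(-9 - 20\right) \frac{3}{2} = \frac{37}{29} - \frac{87}{2} = - \frac{2449}{58}$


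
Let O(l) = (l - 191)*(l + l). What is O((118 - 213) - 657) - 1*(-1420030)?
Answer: 2838302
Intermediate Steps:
O(l) = 2*l*(-191 + l) (O(l) = (-191 + l)*(2*l) = 2*l*(-191 + l))
O((118 - 213) - 657) - 1*(-1420030) = 2*((118 - 213) - 657)*(-191 + ((118 - 213) - 657)) - 1*(-1420030) = 2*(-95 - 657)*(-191 + (-95 - 657)) + 1420030 = 2*(-752)*(-191 - 752) + 1420030 = 2*(-752)*(-943) + 1420030 = 1418272 + 1420030 = 2838302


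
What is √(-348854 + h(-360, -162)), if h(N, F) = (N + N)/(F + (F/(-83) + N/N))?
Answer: I*√60792742162694/13201 ≈ 590.63*I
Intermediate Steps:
h(N, F) = 2*N/(1 + 82*F/83) (h(N, F) = (2*N)/(F + (F*(-1/83) + 1)) = (2*N)/(F + (-F/83 + 1)) = (2*N)/(F + (1 - F/83)) = (2*N)/(1 + 82*F/83) = 2*N/(1 + 82*F/83))
√(-348854 + h(-360, -162)) = √(-348854 + 166*(-360)/(83 + 82*(-162))) = √(-348854 + 166*(-360)/(83 - 13284)) = √(-348854 + 166*(-360)/(-13201)) = √(-348854 + 166*(-360)*(-1/13201)) = √(-348854 + 59760/13201) = √(-4605161894/13201) = I*√60792742162694/13201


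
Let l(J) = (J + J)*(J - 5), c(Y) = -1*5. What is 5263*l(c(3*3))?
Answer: 526300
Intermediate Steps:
c(Y) = -5
l(J) = 2*J*(-5 + J) (l(J) = (2*J)*(-5 + J) = 2*J*(-5 + J))
5263*l(c(3*3)) = 5263*(2*(-5)*(-5 - 5)) = 5263*(2*(-5)*(-10)) = 5263*100 = 526300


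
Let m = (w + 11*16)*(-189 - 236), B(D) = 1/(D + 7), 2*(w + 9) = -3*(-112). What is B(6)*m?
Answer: -142375/13 ≈ -10952.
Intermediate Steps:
w = 159 (w = -9 + (-3*(-112))/2 = -9 + (1/2)*336 = -9 + 168 = 159)
B(D) = 1/(7 + D)
m = -142375 (m = (159 + 11*16)*(-189 - 236) = (159 + 176)*(-425) = 335*(-425) = -142375)
B(6)*m = -142375/(7 + 6) = -142375/13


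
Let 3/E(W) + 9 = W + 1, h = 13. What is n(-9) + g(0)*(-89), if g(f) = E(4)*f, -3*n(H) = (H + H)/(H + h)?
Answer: 3/2 ≈ 1.5000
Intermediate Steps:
E(W) = 3/(-8 + W) (E(W) = 3/(-9 + (W + 1)) = 3/(-9 + (1 + W)) = 3/(-8 + W))
n(H) = -2*H/(3*(13 + H)) (n(H) = -(H + H)/(3*(H + 13)) = -2*H/(3*(13 + H)))
g(f) = -3*f/4 (g(f) = (3/(-8 + 4))*f = (3/(-4))*f = (3*(-¼))*f = -3*f/4)
n(-9) + g(0)*(-89) = -2*(-9)/(39 + 3*(-9)) - ¾*0*(-89) = -2*(-9)/(39 - 27) + 0*(-89) = -2*(-9)/12 + 0 = -2*(-9)*1/12 + 0 = 3/2 + 0 = 3/2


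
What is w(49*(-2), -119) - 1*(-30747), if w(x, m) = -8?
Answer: 30739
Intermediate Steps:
w(49*(-2), -119) - 1*(-30747) = -8 - 1*(-30747) = -8 + 30747 = 30739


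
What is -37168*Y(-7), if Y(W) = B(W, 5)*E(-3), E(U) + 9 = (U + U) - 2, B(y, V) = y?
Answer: -4422992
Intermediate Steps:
E(U) = -11 + 2*U (E(U) = -9 + ((U + U) - 2) = -9 + (2*U - 2) = -9 + (-2 + 2*U) = -11 + 2*U)
Y(W) = -17*W (Y(W) = W*(-11 + 2*(-3)) = W*(-11 - 6) = W*(-17) = -17*W)
-37168*Y(-7) = -(-631856)*(-7) = -37168*119 = -4422992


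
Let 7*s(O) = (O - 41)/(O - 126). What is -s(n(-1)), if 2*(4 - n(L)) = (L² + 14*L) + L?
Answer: -6/161 ≈ -0.037267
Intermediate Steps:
n(L) = 4 - 15*L/2 - L²/2 (n(L) = 4 - ((L² + 14*L) + L)/2 = 4 - (L² + 15*L)/2 = 4 + (-15*L/2 - L²/2) = 4 - 15*L/2 - L²/2)
s(O) = (-41 + O)/(7*(-126 + O)) (s(O) = ((O - 41)/(O - 126))/7 = ((-41 + O)/(-126 + O))/7 = (-41 + O)/(7*(-126 + O)))
-s(n(-1)) = -(-41 + (4 - 15/2*(-1) - ½*(-1)²))/(7*(-126 + (4 - 15/2*(-1) - ½*(-1)²))) = -(-41 + (4 + 15/2 - ½*1))/(7*(-126 + (4 + 15/2 - ½*1))) = -(-41 + (4 + 15/2 - ½))/(7*(-126 + (4 + 15/2 - ½))) = -(-41 + 11)/(7*(-126 + 11)) = -(-30)/(7*(-115)) = -(-1)*(-30)/(7*115) = -1*6/161 = -6/161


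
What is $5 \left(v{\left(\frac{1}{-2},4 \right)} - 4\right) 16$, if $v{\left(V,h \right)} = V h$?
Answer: $-480$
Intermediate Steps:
$5 \left(v{\left(\frac{1}{-2},4 \right)} - 4\right) 16 = 5 \left(\frac{1}{-2} \cdot 4 - 4\right) 16 = 5 \left(\left(- \frac{1}{2}\right) 4 - 4\right) 16 = 5 \left(-2 - 4\right) 16 = 5 \left(-6\right) 16 = \left(-30\right) 16 = -480$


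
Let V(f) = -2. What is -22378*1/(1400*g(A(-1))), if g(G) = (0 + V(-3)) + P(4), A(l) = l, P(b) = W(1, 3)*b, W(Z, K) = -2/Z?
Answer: 11189/7000 ≈ 1.5984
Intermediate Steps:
P(b) = -2*b (P(b) = (-2/1)*b = (-2*1)*b = -2*b)
g(G) = -10 (g(G) = (0 - 2) - 2*4 = -2 - 8 = -10)
-22378*1/(1400*g(A(-1))) = -22378/((35*(-5*(-8)))*(-10)) = -22378/((35*40)*(-10)) = -22378/(1400*(-10)) = -22378/(-14000) = -22378*(-1/14000) = 11189/7000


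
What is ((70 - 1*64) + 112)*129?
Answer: 15222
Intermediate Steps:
((70 - 1*64) + 112)*129 = ((70 - 64) + 112)*129 = (6 + 112)*129 = 118*129 = 15222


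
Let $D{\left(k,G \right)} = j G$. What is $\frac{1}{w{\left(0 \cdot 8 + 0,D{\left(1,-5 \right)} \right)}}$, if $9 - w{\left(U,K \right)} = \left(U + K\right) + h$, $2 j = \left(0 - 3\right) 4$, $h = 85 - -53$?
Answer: $- \frac{1}{159} \approx -0.0062893$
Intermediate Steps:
$h = 138$ ($h = 85 + 53 = 138$)
$j = -6$ ($j = \frac{\left(0 - 3\right) 4}{2} = \frac{\left(-3\right) 4}{2} = \frac{1}{2} \left(-12\right) = -6$)
$D{\left(k,G \right)} = - 6 G$
$w{\left(U,K \right)} = -129 - K - U$ ($w{\left(U,K \right)} = 9 - \left(\left(U + K\right) + 138\right) = 9 - \left(\left(K + U\right) + 138\right) = 9 - \left(138 + K + U\right) = -129 - K - U$)
$\frac{1}{w{\left(0 \cdot 8 + 0,D{\left(1,-5 \right)} \right)}} = \frac{1}{-129 - \left(-6\right) \left(-5\right) - \left(0 \cdot 8 + 0\right)} = \frac{1}{-129 - 30 - \left(0 + 0\right)} = \frac{1}{-129 - 30 - 0} = \frac{1}{-129 - 30 + 0} = \frac{1}{-159} = - \frac{1}{159}$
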